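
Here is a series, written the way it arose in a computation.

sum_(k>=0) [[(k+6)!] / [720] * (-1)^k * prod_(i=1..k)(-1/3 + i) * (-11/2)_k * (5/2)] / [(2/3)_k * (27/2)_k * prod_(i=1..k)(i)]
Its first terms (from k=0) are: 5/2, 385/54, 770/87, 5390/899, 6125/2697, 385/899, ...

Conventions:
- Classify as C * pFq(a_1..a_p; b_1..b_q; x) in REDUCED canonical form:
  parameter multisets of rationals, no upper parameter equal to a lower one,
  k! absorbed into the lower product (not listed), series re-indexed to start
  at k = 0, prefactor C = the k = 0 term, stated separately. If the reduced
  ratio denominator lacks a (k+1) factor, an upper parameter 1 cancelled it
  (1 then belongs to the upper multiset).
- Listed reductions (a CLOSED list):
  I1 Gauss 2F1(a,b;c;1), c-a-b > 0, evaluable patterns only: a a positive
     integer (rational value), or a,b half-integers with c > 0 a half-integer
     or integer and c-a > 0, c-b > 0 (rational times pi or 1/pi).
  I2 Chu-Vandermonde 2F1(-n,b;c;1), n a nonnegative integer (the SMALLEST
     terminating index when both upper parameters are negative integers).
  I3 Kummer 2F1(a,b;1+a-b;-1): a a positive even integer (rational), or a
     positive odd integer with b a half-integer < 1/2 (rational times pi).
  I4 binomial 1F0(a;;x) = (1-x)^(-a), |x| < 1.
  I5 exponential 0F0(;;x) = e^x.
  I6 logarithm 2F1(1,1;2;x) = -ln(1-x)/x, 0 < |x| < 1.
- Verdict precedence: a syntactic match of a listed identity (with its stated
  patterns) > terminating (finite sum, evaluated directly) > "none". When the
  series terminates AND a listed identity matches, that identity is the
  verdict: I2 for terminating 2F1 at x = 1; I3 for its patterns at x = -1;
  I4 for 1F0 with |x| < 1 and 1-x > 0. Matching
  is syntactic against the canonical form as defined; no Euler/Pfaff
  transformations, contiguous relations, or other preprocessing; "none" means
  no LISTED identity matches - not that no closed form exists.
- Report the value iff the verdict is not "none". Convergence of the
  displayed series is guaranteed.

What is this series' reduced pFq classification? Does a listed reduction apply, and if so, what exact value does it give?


Key observation: from the first term 5/2: the product of the first k integers (C = 5/2) is k!.
Adjacent-term ratio: r(k) = (-1) * (k-11/2) (k+7) / [(k+27/2) (k+1)] - poly over poly, x = (-1) from leading terms; C = 5/2 at k = 0.

Canonical form: C = 5/2 times 2F1 with upper {-11/2, 7}, lower {27/2}, x = -1. Verdict: Kummer (I3) matches (x = -1; c = 27/2 equals 1+a-b for upper {-11/2, 7}: listed pattern). Sum: (4647768125/536870912) * pi.


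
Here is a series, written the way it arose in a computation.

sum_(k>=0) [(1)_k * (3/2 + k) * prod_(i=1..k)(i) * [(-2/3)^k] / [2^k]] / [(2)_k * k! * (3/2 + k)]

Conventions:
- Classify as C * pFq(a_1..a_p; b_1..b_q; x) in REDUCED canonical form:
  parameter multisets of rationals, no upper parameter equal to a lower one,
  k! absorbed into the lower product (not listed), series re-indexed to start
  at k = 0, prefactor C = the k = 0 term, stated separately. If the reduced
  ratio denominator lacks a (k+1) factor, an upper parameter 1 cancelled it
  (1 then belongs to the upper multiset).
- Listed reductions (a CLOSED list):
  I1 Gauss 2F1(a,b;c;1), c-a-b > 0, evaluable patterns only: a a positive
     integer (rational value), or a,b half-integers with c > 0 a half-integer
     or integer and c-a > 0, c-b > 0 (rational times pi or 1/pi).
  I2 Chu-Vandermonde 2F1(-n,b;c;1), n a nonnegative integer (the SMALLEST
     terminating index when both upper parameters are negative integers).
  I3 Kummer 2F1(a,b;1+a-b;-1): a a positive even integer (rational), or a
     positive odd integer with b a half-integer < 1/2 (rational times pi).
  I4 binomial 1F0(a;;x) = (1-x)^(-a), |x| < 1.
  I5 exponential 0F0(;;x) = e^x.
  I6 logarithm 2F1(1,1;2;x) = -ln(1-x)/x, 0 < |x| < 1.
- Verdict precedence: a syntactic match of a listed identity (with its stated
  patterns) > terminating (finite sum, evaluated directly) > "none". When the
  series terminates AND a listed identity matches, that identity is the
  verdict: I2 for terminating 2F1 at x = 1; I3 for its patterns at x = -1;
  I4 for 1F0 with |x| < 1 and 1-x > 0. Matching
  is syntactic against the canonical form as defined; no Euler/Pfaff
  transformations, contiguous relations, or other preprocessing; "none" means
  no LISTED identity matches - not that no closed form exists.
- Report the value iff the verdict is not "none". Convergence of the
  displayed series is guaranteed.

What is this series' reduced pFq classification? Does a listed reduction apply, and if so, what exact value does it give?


Structural cue: x = (-1/3) and the factor k + 3/2 cancels (top and bottom), leaving C = 1.
Term ratio: r(k) = (-1/3) * (k+1) (k+1) / [(k+2) (k+1)] - rational in k, leading ratio (-1/3); with t_0 = 1, classification follows.

x = -1/3 here; the reduced form reads 2F1, upper {1, 1}, lower {2}, C = 1. Verdict at x = -1/3: the I6 logarithm reduction matches (the logarithm: parameters (1,1;2), x = -1/3). Hence: 3 * ln(4/3).


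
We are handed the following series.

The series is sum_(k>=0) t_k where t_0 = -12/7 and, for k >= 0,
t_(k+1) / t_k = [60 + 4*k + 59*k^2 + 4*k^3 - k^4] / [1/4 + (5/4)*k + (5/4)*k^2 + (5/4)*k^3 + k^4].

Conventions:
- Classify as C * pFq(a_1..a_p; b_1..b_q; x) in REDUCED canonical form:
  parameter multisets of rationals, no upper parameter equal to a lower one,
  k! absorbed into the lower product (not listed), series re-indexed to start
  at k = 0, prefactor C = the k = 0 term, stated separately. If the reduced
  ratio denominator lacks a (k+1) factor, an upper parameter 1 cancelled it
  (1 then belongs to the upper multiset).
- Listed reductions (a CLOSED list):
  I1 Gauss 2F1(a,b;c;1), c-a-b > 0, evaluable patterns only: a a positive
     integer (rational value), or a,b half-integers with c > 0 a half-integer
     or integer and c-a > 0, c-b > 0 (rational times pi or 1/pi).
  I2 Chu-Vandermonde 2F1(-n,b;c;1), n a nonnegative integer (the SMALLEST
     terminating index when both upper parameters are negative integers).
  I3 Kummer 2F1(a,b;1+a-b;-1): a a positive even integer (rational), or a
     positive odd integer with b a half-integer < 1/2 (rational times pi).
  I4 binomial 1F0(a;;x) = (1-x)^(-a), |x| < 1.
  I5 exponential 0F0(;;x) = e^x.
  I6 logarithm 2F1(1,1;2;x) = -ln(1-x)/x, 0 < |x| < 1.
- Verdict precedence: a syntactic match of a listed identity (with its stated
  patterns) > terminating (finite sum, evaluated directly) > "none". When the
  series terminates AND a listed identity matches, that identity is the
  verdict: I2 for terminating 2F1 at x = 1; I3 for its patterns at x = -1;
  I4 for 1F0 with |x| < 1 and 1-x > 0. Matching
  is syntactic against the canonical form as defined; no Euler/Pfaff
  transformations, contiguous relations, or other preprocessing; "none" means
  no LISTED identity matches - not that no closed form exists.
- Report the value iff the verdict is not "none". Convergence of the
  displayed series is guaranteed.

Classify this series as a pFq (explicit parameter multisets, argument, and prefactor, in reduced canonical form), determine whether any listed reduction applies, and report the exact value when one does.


Structural cue: x = (-1) and cancel k^2 + 1 from the displayed ratio first; then C = -12/7.
Term ratio: r(k) = (-1) * (k-10) (k+6) / [(k+1/4) (k+1)] - rational; roots negated = parameters, x = (-1), C = -12/7.

At argument -1: a 2F1 with upper {-10, 6}, lower {1/4}, scaled by C = -12/7. Verdict: terminating - upper parameter -10 makes this a finite sum (last index 10), evaluated exactly. Sum: -382192911588/40885.


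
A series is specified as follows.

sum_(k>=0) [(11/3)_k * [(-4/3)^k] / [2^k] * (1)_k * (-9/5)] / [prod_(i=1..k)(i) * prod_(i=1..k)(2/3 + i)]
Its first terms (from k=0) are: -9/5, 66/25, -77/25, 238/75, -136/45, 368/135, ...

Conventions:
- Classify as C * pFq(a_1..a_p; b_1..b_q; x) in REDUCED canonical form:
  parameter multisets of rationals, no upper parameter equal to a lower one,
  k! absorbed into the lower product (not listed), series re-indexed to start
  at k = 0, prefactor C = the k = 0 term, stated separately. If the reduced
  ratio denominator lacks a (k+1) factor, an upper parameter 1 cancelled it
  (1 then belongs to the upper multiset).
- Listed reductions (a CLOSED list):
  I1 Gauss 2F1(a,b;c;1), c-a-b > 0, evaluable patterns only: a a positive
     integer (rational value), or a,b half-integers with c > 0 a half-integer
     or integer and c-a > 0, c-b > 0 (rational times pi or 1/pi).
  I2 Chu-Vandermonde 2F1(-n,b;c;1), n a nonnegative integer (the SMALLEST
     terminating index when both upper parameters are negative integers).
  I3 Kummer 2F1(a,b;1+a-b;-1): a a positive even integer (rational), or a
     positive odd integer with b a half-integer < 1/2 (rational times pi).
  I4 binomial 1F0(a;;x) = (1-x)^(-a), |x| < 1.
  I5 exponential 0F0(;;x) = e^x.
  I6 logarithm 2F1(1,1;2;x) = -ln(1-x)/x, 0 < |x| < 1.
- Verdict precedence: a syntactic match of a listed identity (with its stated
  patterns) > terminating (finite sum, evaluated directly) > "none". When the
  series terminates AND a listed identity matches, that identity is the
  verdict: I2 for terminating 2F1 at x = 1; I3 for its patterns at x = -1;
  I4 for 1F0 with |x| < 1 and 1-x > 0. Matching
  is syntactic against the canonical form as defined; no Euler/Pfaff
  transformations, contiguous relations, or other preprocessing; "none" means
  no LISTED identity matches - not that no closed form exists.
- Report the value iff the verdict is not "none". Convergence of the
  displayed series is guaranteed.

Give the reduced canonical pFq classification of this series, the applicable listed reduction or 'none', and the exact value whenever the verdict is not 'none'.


First insight: t_0 = -9/5 here, and the product of the first k integers (C = -9/5, x = -2/3) is k!.
Term ratio: r(k) = (-2/3) * (k+1) (k+11/3) / [(k+5/3) (k+1)] - rational; roots negated = parameters, x = (-2/3), C = -9/5.

At argument -2/3: a 2F1 with upper {1, 11/3}, lower {5/3}, scaled by C = -9/5. Verdict: none. Every listed pattern misses the 2F1 form at -2/3, upper {1, 11/3}.


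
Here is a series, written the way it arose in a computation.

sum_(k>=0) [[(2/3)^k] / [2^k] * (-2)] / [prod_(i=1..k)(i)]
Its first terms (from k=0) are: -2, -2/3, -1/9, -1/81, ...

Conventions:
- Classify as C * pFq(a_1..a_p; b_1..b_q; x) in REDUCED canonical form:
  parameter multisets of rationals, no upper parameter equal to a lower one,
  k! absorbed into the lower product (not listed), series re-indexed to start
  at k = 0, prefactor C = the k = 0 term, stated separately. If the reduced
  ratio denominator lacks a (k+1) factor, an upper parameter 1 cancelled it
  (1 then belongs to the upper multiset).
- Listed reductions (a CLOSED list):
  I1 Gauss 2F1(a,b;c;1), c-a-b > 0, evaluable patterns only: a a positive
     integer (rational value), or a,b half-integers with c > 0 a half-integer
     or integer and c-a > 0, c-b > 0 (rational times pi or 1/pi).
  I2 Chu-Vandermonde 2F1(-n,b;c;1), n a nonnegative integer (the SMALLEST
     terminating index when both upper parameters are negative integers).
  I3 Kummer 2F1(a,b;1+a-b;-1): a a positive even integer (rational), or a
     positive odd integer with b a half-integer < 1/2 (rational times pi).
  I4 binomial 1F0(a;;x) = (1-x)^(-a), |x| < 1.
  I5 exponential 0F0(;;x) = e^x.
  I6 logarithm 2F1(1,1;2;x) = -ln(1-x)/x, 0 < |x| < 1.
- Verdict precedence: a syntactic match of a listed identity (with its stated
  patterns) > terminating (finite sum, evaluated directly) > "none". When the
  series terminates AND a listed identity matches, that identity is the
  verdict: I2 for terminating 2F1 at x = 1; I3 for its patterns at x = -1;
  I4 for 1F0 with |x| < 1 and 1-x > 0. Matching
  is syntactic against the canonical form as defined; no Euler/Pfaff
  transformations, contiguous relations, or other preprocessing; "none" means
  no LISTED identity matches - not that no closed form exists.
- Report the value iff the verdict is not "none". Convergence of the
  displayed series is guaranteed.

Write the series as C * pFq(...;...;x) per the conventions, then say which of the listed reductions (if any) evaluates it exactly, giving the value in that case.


Key observation: from the first term -2: the product of the first k integers (prefactor -2) is k!.
Consecutive-term ratio: r(k) = (1/3) * 1 / [(k+1)] - rational; roots negated = parameters, x = (1/3), C = -2.

Reduced: x = 1/3, 0F0, upper = {-}, lower = {-}, C = -2. Verdict: the exponential series (I5) fires (the 0F0 exponential series at x = 1/3). Exact value: (-2) * e^(1/3).


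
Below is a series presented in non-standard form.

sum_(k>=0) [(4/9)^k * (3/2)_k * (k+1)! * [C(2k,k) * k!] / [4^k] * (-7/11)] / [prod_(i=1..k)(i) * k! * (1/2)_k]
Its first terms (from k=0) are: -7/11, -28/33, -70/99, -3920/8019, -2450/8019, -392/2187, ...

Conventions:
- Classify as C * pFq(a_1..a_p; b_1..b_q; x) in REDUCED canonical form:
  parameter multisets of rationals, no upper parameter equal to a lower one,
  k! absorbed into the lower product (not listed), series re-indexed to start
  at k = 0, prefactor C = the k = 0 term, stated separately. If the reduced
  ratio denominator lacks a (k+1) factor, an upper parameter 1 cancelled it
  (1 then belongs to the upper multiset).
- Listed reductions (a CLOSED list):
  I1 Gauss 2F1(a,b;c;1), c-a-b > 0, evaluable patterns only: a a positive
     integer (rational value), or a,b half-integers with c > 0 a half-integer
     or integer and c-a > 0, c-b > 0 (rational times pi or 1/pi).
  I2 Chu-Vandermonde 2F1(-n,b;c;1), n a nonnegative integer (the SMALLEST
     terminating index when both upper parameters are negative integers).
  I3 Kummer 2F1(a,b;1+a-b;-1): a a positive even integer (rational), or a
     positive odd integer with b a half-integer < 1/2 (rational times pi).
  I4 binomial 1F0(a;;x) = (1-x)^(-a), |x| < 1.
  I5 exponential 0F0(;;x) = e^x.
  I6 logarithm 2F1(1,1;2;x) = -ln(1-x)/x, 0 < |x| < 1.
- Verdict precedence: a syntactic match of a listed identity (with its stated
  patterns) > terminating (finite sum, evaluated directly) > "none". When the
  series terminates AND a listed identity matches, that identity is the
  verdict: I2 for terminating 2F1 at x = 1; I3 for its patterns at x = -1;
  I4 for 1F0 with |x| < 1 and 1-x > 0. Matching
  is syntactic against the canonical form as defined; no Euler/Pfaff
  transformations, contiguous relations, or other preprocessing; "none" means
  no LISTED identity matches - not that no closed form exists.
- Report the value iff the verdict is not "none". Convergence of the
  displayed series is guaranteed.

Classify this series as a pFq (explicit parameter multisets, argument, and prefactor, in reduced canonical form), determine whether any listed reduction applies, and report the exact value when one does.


Prefactor -7/11, argument 4/9: 2F1 with upper {3/2, 2} over lower {1}. Verdict: none - at argument 4/9 the multisets {3/2, 2} ; {1} match no listed identity.

The tell: t_0 being -7/11, the lower running product (C = -7/11) is a rising factorial.
Adjacent-term ratio: r(k) = (4/9) * (k+3/2) (k+2) / [(k+1) (k+1)] - rational in k. x = (4/9); t_0 = -7/11; negate the roots.


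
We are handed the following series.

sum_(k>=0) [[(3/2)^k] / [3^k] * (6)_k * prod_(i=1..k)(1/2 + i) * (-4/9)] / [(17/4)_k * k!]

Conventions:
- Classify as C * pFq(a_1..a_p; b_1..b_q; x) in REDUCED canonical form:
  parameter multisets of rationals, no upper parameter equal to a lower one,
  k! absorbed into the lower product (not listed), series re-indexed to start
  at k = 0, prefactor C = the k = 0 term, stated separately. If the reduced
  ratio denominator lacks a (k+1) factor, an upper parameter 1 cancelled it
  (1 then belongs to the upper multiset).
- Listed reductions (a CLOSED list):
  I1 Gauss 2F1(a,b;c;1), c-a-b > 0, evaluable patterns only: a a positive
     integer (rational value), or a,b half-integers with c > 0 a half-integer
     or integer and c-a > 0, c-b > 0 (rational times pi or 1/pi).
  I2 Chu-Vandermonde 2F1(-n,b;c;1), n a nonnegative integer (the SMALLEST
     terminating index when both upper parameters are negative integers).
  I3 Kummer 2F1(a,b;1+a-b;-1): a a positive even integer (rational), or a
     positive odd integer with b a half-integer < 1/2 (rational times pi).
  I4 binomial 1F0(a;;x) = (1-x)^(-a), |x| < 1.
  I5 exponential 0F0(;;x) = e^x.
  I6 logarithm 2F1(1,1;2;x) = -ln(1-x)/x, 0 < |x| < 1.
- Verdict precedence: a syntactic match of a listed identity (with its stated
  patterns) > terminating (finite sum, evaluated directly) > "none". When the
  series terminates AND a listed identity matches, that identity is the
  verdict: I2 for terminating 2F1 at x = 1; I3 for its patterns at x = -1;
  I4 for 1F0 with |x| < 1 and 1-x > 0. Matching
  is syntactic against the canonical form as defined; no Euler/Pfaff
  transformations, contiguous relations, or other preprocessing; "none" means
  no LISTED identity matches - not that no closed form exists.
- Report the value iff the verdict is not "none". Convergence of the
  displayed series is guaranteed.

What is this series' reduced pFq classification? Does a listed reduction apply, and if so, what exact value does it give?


Canonical form: C = -4/9 times 2F1 with upper {3/2, 6}, lower {17/4}, x = 1/2. Verdict: none (x = 1/2): each listed identity misses the multisets {3/2, 6} ; {17/4}.

Structural cue: t_0 = -4/9 here, and the two k-th powers (C = -4/9) combine into one argument.
Step ratio: r(k) = (1/2) * (k+3/2) (k+6) / [(k+17/4) (k+1)] - rational in k. x = (1/2); t_0 = -4/9; negate the roots.


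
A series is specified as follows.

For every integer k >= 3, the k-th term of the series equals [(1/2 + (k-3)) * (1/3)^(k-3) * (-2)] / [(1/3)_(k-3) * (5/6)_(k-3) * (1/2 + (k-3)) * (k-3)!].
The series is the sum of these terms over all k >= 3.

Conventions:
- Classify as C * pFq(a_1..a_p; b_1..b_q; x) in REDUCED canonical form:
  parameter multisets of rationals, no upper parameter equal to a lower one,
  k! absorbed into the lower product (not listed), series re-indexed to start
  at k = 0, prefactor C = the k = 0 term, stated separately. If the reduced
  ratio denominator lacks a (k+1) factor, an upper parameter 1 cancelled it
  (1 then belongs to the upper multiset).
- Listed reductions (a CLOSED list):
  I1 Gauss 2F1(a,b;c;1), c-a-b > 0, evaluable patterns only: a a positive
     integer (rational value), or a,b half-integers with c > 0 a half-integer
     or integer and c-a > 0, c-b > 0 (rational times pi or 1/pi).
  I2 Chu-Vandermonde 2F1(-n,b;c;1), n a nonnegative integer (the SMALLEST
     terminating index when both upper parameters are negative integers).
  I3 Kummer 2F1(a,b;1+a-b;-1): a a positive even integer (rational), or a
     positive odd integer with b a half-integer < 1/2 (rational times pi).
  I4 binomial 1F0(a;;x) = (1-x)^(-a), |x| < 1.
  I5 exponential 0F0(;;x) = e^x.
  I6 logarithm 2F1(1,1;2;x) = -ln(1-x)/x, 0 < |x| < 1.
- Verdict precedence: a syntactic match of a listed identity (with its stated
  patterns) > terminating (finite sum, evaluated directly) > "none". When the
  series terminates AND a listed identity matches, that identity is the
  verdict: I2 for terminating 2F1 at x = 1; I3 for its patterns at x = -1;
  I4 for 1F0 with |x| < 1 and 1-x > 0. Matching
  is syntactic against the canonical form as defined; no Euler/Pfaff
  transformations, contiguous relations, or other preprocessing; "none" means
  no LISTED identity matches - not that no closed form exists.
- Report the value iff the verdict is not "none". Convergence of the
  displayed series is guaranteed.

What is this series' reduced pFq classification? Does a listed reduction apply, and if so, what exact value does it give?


With C = -2: the canonical form is 0F2(-; 1/3, 5/6; 1/3). Verdict: none. Every listed pattern misses the 0F2 form at 1/3, upper {-}.

Key step: t_0 = -2 here, and striking the common factor k + 1/2 reduces the term (C = -2, x = 1/3).
Term ratio: r(k) = (1/3) * 1 / [(k+1/3) (k+5/6) (k+1)] - rational in k. x = (1/3); t_0 = -2; negate the roots.


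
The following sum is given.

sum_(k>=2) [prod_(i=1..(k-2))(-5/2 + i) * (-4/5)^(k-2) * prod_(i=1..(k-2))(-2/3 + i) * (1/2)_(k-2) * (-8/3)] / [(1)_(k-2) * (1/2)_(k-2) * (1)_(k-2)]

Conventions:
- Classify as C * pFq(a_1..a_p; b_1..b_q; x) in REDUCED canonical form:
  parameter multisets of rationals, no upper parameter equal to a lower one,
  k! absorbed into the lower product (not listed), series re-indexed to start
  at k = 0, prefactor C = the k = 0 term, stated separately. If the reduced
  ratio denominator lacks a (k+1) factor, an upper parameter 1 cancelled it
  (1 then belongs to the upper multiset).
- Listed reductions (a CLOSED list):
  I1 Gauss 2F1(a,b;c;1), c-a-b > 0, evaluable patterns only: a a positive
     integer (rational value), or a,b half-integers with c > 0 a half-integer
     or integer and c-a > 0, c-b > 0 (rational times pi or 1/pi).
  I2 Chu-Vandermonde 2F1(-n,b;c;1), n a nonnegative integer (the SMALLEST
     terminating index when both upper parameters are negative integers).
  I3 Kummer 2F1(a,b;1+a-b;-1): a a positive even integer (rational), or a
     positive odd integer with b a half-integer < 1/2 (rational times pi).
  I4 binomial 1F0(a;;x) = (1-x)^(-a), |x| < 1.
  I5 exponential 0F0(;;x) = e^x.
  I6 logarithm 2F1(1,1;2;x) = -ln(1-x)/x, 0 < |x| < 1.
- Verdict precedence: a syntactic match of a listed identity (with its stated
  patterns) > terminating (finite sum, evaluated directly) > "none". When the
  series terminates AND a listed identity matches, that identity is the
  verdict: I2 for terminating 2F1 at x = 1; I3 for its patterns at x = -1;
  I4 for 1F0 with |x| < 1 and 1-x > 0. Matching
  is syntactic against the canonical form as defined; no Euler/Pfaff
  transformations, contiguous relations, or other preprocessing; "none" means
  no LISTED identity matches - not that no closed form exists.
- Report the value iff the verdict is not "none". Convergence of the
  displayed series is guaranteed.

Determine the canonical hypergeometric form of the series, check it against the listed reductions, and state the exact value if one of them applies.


At argument -4/5: a 2F1 with upper {-3/2, 1/3}, lower {1}, scaled by C = -8/3. Verdict: none (x = -4/5): each listed identity misses the multisets {-3/2, 1/3} ; {1}.

Key step: t_0 being -8/3, the running product (prefactor -8/3) telescopes to a rising factorial.
Ratio: r(k) = (-4/5) * (k-3/2) (k+1/3) / [(k+1) (k+1)] - poly over poly, x = (-4/5) from leading terms; C = -8/3 at k = 0.


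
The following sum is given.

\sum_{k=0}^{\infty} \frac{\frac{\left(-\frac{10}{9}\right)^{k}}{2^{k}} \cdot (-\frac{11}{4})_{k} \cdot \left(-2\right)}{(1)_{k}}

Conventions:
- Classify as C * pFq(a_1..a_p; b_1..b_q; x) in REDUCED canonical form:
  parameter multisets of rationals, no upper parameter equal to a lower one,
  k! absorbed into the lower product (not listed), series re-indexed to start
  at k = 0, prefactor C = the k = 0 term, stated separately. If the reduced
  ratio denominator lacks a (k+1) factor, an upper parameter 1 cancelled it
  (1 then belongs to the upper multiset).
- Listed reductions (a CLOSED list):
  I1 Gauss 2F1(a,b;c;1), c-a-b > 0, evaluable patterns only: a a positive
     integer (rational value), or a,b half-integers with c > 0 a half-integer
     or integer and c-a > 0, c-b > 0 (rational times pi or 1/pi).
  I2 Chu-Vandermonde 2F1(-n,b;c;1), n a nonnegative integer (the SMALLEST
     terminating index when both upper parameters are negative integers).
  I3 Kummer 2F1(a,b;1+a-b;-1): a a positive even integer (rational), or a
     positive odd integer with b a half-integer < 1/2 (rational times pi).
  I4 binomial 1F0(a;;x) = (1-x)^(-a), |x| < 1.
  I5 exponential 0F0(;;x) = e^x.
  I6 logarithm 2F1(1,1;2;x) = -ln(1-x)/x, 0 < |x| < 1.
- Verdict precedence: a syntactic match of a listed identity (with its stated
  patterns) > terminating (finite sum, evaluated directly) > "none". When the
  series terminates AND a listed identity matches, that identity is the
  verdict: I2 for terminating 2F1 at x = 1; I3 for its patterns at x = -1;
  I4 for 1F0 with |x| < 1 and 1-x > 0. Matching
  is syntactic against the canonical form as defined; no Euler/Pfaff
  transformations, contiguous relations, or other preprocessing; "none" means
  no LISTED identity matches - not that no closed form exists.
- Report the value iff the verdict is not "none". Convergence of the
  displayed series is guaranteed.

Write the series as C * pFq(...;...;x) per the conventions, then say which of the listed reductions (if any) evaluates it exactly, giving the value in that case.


Canonical form: C = -2 times 1F0 with upper {-\frac{11}{4}}, lower {-}, x = -\frac{5}{9}. Verdict: the I4 binomial reduction fires (the 1F0 binomial series: exponent 11/4, x = -\frac{5}{9}). Value: \left(-2\right) \cdot \left(\frac{14}{9}\right)^{\frac{11}{4}}.

Key step: x = -\frac{5}{9} and the two k-th powers (C = -2, x = -5/9) combine into one argument.
Ratio: r(k) = -\frac{5}{9} * (k-\frac{11}{4}) / [(k+1)] ; factor over Q: parameters, x = -\frac{5}{9}, and C = -2.


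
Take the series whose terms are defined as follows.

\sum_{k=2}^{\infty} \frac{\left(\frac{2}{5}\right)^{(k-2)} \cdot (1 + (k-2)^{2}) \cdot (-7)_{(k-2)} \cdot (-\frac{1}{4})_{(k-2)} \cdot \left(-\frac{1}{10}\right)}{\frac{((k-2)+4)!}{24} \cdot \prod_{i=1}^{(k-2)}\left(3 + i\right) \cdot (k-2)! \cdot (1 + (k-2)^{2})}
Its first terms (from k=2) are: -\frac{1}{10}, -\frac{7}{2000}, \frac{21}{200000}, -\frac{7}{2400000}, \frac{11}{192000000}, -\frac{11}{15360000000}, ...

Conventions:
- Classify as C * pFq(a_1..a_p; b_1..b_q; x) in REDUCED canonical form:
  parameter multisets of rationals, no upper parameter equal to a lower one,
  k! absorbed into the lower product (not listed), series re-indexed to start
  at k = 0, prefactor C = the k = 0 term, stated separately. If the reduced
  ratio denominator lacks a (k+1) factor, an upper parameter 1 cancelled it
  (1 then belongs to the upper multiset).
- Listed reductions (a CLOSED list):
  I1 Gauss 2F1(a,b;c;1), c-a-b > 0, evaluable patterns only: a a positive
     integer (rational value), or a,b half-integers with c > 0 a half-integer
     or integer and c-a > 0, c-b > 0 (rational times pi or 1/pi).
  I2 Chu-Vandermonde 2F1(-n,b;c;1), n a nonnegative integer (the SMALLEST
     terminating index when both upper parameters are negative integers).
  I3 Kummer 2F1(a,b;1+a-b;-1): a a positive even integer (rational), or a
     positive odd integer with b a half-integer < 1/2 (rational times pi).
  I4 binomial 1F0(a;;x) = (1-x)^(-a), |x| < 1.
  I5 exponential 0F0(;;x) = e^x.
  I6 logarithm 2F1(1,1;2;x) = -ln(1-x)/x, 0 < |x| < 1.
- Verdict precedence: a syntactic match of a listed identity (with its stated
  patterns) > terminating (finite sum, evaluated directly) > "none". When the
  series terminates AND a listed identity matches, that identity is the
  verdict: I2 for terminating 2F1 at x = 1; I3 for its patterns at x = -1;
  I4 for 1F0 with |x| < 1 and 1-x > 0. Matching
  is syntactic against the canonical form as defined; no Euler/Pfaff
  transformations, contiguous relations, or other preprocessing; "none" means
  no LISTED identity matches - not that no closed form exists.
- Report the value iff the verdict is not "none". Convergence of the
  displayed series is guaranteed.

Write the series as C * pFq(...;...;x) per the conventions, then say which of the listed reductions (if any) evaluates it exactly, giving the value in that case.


With C = -\frac{1}{10}: the canonical form is 2F2(-7, -\frac{1}{4}; 4, 5; \frac{2}{5}). Verdict: terminating. With -7 upstairs the series is a 8-term polynomial sum; evaluated term by term. Its exact value is -\frac{333520137493793}{3225600000000000}.

Key observation: x = \frac{2}{5} and the denominator's factorial ratio (C = -1/10) is a lower Pochhammer.
Ratio: r(k) = \frac{2}{5} * (k-7) (k-\frac{1}{4}) / [(k+4) (k+5) (k+1)] - rational; roots negated = parameters, x = \frac{2}{5}, C = -\frac{1}{10}.


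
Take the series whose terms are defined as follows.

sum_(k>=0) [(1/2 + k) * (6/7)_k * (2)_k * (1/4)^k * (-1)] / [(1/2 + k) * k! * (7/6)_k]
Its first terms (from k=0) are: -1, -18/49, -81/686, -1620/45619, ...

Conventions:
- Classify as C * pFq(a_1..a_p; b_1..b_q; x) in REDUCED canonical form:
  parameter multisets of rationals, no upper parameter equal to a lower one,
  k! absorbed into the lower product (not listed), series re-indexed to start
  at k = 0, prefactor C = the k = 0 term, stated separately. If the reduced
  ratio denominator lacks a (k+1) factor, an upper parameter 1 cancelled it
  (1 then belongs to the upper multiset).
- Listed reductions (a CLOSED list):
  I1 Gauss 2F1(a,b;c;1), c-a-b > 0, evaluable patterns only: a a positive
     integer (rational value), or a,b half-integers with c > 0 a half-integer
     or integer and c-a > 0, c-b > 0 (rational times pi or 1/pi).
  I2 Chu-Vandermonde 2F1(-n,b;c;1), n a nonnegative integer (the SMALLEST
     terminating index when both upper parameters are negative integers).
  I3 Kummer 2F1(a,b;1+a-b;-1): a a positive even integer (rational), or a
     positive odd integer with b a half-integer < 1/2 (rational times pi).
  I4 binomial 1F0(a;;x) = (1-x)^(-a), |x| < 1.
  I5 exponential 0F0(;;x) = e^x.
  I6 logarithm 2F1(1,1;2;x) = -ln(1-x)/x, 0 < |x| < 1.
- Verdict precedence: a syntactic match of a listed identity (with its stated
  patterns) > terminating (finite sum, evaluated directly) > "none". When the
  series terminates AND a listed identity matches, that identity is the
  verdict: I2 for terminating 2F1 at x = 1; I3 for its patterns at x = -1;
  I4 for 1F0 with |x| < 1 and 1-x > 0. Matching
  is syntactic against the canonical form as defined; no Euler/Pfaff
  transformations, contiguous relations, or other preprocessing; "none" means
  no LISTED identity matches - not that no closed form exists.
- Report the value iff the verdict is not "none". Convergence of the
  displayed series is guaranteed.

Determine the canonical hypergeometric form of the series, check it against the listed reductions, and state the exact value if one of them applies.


This is -1 * 2F1(6/7, 2; 7/6; 1/4) in reduced canonical form. Verdict: none - this 2F1 at x = 1/4 matches no listed pattern, and upper {6/7, 2} holds no stopper.

First insight: t_0 = -1 here, and striking the common factor k + 1/2 reduces the term (prefactor -1).
Ratio: r(k) = (1/4) * (k+6/7) (k+2) / [(k+7/6) (k+1)] - rational in k. x = (1/4); t_0 = -1; negate the roots.


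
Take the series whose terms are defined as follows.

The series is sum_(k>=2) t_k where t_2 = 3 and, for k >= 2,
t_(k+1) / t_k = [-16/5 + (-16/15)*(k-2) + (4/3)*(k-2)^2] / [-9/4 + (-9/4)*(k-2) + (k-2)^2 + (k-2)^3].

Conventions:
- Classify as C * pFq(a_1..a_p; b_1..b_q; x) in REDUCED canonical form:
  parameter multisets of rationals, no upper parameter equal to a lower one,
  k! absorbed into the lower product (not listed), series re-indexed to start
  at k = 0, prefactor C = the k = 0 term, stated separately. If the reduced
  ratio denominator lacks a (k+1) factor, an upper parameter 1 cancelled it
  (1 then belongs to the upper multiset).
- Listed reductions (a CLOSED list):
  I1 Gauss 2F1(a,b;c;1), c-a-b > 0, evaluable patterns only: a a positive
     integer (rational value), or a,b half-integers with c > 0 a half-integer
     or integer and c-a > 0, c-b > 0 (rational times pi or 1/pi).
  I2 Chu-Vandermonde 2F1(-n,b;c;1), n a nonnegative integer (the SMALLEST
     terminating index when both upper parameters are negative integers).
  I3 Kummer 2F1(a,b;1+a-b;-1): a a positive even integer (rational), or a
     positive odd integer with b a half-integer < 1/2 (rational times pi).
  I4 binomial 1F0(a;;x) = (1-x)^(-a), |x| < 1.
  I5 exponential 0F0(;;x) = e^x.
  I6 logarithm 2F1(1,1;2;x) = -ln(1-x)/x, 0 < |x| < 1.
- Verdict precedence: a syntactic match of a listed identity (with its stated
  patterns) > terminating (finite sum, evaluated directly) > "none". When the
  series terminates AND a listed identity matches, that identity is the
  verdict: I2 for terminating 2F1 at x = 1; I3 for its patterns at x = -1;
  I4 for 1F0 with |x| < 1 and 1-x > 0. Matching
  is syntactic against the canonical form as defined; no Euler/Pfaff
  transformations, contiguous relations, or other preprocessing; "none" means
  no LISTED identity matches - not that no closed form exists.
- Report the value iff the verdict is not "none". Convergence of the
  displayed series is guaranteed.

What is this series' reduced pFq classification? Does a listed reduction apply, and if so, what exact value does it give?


Canonical form: C = 3 times 2F2 with upper {-2, 6/5}, lower {-3/2, 3/2}, x = 4/3. Verdict: terminating - upper parameter -2 makes this a finite sum (last index 2), evaluated exactly. Exact value: 13807/1125.

The tell: x = (4/3) and factor the ratio over Q (prefactor 3): negated roots = parameters.
Ratio: r(k) = (4/3) * (k-2) (k+6/5) / [(k-3/2) (k+3/2) (k+1)] - poly over poly, x = (4/3) from leading terms; C = 3 at k = 0.


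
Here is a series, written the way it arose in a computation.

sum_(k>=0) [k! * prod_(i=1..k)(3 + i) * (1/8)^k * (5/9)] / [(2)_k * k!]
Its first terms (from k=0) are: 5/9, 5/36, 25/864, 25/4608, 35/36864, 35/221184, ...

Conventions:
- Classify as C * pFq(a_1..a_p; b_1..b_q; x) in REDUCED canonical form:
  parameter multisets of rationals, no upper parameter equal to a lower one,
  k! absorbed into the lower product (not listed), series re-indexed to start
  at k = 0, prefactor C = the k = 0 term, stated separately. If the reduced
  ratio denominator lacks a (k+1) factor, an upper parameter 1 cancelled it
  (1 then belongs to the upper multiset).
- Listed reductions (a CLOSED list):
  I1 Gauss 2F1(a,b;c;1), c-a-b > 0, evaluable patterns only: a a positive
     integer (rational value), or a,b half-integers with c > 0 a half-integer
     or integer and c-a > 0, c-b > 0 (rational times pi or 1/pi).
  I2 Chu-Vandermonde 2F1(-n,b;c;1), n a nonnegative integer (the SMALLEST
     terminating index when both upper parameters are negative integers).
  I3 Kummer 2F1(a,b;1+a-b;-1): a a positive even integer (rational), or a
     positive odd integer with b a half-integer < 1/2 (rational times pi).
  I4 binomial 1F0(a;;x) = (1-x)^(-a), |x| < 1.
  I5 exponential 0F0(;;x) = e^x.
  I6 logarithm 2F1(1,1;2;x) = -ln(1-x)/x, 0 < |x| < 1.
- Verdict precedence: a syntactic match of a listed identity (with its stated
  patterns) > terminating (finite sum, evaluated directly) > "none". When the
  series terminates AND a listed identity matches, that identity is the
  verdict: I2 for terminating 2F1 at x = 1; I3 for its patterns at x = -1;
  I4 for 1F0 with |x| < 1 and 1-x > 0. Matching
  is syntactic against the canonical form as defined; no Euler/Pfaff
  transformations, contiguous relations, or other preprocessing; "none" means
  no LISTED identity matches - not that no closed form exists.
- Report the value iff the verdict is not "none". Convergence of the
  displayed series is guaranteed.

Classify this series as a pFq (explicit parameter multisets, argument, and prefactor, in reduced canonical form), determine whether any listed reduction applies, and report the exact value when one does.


Reduced: x = 1/8, 2F1, upper = {1, 4}, lower = {2}, C = 5/9. Verdict: none (x = 1/8): each listed identity misses the multisets {1, 4} ; {2}.

Key observation: from the first term 5/9: the running product (C = 5/9) telescopes to a rising factorial.
Adjacent-term ratio: r(k) = (1/8) * (k+1) (k+4) / [(k+2) (k+1)] ; factor over Q: parameters, x = (1/8), and C = 5/9.


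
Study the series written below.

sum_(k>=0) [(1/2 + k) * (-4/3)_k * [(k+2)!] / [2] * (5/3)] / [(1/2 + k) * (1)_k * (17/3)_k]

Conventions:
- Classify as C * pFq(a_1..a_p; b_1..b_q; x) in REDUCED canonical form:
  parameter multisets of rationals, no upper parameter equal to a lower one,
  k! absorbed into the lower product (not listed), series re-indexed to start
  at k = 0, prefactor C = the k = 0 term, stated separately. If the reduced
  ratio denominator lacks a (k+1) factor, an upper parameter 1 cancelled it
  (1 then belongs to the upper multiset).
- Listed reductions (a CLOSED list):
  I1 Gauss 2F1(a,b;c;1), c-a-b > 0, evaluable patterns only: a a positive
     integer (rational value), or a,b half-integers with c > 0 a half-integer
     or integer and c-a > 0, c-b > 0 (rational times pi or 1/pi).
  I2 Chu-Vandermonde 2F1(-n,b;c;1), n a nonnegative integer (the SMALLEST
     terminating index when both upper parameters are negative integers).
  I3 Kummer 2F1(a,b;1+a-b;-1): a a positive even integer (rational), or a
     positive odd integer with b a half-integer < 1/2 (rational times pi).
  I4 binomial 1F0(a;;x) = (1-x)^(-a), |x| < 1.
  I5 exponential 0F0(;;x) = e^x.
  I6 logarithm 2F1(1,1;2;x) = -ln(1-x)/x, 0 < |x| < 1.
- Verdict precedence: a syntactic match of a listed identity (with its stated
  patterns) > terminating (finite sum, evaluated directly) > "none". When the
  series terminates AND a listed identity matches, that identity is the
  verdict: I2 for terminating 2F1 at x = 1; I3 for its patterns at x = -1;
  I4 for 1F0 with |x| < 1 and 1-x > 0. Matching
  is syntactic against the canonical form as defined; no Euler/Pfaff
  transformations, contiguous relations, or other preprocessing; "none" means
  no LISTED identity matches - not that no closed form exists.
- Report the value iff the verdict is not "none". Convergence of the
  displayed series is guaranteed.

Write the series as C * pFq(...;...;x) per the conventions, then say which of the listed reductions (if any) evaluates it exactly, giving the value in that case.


At argument 1: a 2F1 with upper {-4/3, 3}, lower {17/3}, scaled by C = 5/3. Verdict (x = 1): Gauss's theorem (I1) applies (x = 1: the Gamma ratio telescopes since c-a-b = 4 > 0 and a = 3 in Z>0). Value: 154/243.

Structural cue: x = 1 and (1)_k (C = 5/3) is k! itself.
Ratio: r(k) = 1 * (k-4/3) (k+3) / [(k+17/3) (k+1)] - rational in k, leading ratio 1; with t_0 = 5/3, classification follows.


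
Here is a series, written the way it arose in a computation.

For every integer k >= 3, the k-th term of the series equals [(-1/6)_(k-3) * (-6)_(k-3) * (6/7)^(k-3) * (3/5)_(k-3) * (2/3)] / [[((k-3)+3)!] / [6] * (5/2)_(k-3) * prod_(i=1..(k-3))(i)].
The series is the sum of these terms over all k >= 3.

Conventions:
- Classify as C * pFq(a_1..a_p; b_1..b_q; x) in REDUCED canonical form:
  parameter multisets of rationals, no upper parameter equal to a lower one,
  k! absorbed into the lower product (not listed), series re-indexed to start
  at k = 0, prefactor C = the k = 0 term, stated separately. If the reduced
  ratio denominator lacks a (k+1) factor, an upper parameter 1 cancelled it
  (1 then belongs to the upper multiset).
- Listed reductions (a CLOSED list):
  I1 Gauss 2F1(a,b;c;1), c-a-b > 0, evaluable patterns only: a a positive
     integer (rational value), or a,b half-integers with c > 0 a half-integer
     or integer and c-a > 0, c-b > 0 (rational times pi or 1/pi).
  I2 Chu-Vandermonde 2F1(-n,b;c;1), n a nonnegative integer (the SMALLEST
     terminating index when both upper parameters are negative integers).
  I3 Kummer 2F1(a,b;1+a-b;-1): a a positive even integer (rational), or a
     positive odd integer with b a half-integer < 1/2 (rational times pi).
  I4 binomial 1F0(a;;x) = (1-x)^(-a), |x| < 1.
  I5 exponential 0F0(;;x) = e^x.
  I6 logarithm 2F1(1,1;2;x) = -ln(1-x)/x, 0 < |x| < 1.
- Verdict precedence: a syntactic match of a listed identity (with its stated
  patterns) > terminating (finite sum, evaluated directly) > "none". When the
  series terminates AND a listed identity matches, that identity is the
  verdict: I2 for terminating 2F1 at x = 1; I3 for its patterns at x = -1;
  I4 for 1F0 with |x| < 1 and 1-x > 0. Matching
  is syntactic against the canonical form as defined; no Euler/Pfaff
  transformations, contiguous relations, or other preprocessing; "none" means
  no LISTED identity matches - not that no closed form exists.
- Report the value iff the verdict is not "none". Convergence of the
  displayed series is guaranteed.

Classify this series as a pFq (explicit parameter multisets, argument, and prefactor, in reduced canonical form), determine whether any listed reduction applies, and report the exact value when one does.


At argument 6/7: a 3F2 with upper {-6, -1/6, 3/5}, lower {5/2, 4}, scaled by C = 2/3. Verdict: terminating (-6 upstairs). 7 nonzero terms in all; added directly. Its exact value is 18144112984384/26057415234375.

First insight: with t_0 = 2/3, the denominator's factorial ratio (C = 2/3, x = 6/7) is a lower Pochhammer.
Ratio: r(k) = (6/7) * (k-6) (k-1/6) (k+3/5) / [(k+5/2) (k+4) (k+1)] - poly over poly, x = (6/7) from leading terms; C = 2/3 at k = 0.
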